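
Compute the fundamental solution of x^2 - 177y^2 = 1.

First expand sqrt(177) as a continued fraction. With x_i = (sqrt(177) + m_i)/d_i and (m_0, d_0) = (0, 1): a_0 = floor(sqrt(177)) = 13, since 13^2 = 169 <= 177 < 196 = 14^2.
Iterate m_{i+1} = d_i*a_i - m_i, d_{i+1} = (177 - m_{i+1}^2)/d_i, a_{i+1} = floor((a_0 + m_{i+1})/d_{i+1}):
  m_1 = 1*13 - 0 = 13, d_1 = (177 - 13^2)/1 = 8/1 = 8, a_1 = floor((13 + 13)/8) = 3.
  m_2 = 8*3 - 13 = 11, d_2 = (177 - 11^2)/8 = 56/8 = 7, a_2 = floor((13 + 11)/7) = 3.
  m_3 = 7*3 - 11 = 10, d_3 = (177 - 10^2)/7 = 77/7 = 11, a_3 = floor((13 + 10)/11) = 2.
  m_4 = 11*2 - 10 = 12, d_4 = (177 - 12^2)/11 = 33/11 = 3, a_4 = floor((13 + 12)/3) = 8.
  m_5 = 3*8 - 12 = 12, d_5 = (177 - 12^2)/3 = 33/3 = 11, a_5 = floor((13 + 12)/11) = 2.
  m_6 = 11*2 - 12 = 10, d_6 = (177 - 10^2)/11 = 77/11 = 7, a_6 = floor((13 + 10)/7) = 3.
  m_7 = 7*3 - 10 = 11, d_7 = (177 - 11^2)/7 = 56/7 = 8, a_7 = floor((13 + 11)/8) = 3.
  m_8 = 8*3 - 11 = 13, d_8 = (177 - 13^2)/8 = 8/8 = 1, a_8 = floor((13 + 13)/1) = 26.
  m_9 = 1*26 - 13 = 13, d_9 = (177 - 13^2)/1 = 8/1 = 8: (m_9, d_9) = (m_1, d_1) = (13, 8), so from here the quotients repeat a_1, ..., a_8; the period length is 8.
So sqrt(177) = [13; (3, 3, 2, 8, 2, 3, 3, 26)] with period length k = 8.
k is even, so the fundamental solution of x^2 - 177y^2 = 1 is (p_{k-1}, q_{k-1}) = (p_7, q_7); compute convergents through index 7.
Convergents (p_i = a_i*p_{i-1} + p_{i-2}, q_i = a_i*q_{i-1} + q_{i-2} with p_{-2}=0, p_{-1}=1, q_{-2}=1, q_{-1}=0):
  i=0: a_0=13, p_0 = 13*1 + 0 = 13, q_0 = 13*0 + 1 = 1.
  i=1: a_1=3, p_1 = 3*13 + 1 = 40, q_1 = 3*1 + 0 = 3.
  i=2: a_2=3, p_2 = 3*40 + 13 = 133, q_2 = 3*3 + 1 = 10.
  i=3: a_3=2, p_3 = 2*133 + 40 = 306, q_3 = 2*10 + 3 = 23.
  i=4: a_4=8, p_4 = 8*306 + 133 = 2581, q_4 = 8*23 + 10 = 194.
  i=5: a_5=2, p_5 = 2*2581 + 306 = 5468, q_5 = 2*194 + 23 = 411.
  i=6: a_6=3, p_6 = 3*5468 + 2581 = 18985, q_6 = 3*411 + 194 = 1427.
  i=7: a_7=3, p_7 = 3*18985 + 5468 = 62423, q_7 = 3*1427 + 411 = 4692.
Check: 62423^2 - 177*4692^2 = 3896630929 - 3896630928 = 1, so (x, y) = (62423, 4692) solves the equation, and by the theorem it is the least positive solution.

(x, y) = (62423, 4692)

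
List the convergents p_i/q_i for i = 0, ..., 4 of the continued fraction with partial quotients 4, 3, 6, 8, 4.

Using the convergent recurrence p_i = a_i*p_{i-1} + p_{i-2}, q_i = a_i*q_{i-1} + q_{i-2} with p_{-2}=0, p_{-1}=1, q_{-2}=1, q_{-1}=0:
  i=0: a_0=4, p_0 = 4*1 + 0 = 4, q_0 = 4*0 + 1 = 1.
  i=1: a_1=3, p_1 = 3*4 + 1 = 13, q_1 = 3*1 + 0 = 3.
  i=2: a_2=6, p_2 = 6*13 + 4 = 82, q_2 = 6*3 + 1 = 19.
  i=3: a_3=8, p_3 = 8*82 + 13 = 669, q_3 = 8*19 + 3 = 155.
  i=4: a_4=4, p_4 = 4*669 + 82 = 2758, q_4 = 4*155 + 19 = 639.

4/1, 13/3, 82/19, 669/155, 2758/639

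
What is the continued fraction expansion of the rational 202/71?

[2; 1, 5, 2, 5]

Run the Euclidean algorithm on 202 and 71; the successive quotients are the partial quotients a_0, a_1, ... (each step inverts the fractional part left over by the previous one):
  202 = 2*71 + 60, so a_0 = 2.
  71 = 1*60 + 11, so a_1 = 1.
  60 = 5*11 + 5, so a_2 = 5.
  11 = 2*5 + 1, so a_3 = 2.
  5 = 5*1 + 0, so a_4 = 5.
The remainder reaches 0 after 5 divisions, so the expansion has 5 partial quotients, read off in order.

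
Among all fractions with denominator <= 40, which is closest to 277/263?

20/19

Expand x = 277/263 as a continued fraction with the Euclidean algorithm:
  277 = 1*263 + 14, so a_0 = 1.
  263 = 18*14 + 11, so a_1 = 18.
  14 = 1*11 + 3, so a_2 = 1.
  11 = 3*3 + 2, so a_3 = 3.
  3 = 1*2 + 1, so a_4 = 1.
  2 = 2*1 + 0, so a_5 = 2.
so x = [1; 18, 1, 3, 1, 2].
Convergents (p_i = a_i*p_{i-1} + p_{i-2}, q_i = a_i*q_{i-1} + q_{i-2} with p_{-2}=0, p_{-1}=1, q_{-2}=1, q_{-1}=0), until the denominator exceeds 40:
  i=0: a_0=1, p_0 = 1*1 + 0 = 1, q_0 = 1*0 + 1 = 1.
  i=1: a_1=18, p_1 = 18*1 + 1 = 19, q_1 = 18*1 + 0 = 18.
  i=2: a_2=1, p_2 = 1*19 + 1 = 20, q_2 = 1*18 + 1 = 19.
  i=3: a_3=3, p_3 = 3*20 + 19 = 79, q_3 = 3*19 + 18 = 75.
q_3 = 75 > 40, so the last convergent with denominator <= 40 is p_2/q_2 = 20/19.
The closest fraction with denominator <= 40 is either p_2/q_2 or the intermediate fraction (k*p_2 + p_1)/(k*q_2 + q_1) with the largest k >= 1 whose denominator stays <= 40; these approach x as k grows, and every other convergent or intermediate fraction in range is farther away.
Largest k: floor((40 - q_1)/q_2) = floor((40 - 18)/19) = 1.
That gives (1*20 + 19)/(1*19 + 18) = 39/37.
Compare the errors: |x - 20/19| = |277*19 - 20*263|/(263*19) = 3/4997, and |x - 39/37| = |277*37 - 39*263|/(263*37) = 8/9731.
Cross-multiplying, 3*9731 = 29193 < 39976 = 8*4997, so 3/4997 is smaller: the convergent 20/19 is closer to x than 39/37.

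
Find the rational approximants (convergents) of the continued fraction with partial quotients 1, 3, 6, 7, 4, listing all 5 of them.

Using the convergent recurrence p_i = a_i*p_{i-1} + p_{i-2}, q_i = a_i*q_{i-1} + q_{i-2} with p_{-2}=0, p_{-1}=1, q_{-2}=1, q_{-1}=0:
  i=0: a_0=1, p_0 = 1*1 + 0 = 1, q_0 = 1*0 + 1 = 1.
  i=1: a_1=3, p_1 = 3*1 + 1 = 4, q_1 = 3*1 + 0 = 3.
  i=2: a_2=6, p_2 = 6*4 + 1 = 25, q_2 = 6*3 + 1 = 19.
  i=3: a_3=7, p_3 = 7*25 + 4 = 179, q_3 = 7*19 + 3 = 136.
  i=4: a_4=4, p_4 = 4*179 + 25 = 741, q_4 = 4*136 + 19 = 563.

1/1, 4/3, 25/19, 179/136, 741/563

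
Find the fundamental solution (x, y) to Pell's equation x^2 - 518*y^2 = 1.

First expand sqrt(518) as a continued fraction. With x_i = (sqrt(518) + m_i)/d_i and (m_0, d_0) = (0, 1): a_0 = floor(sqrt(518)) = 22, since 22^2 = 484 <= 518 < 529 = 23^2.
Iterate m_{i+1} = d_i*a_i - m_i, d_{i+1} = (518 - m_{i+1}^2)/d_i, a_{i+1} = floor((a_0 + m_{i+1})/d_{i+1}):
  m_1 = 1*22 - 0 = 22, d_1 = (518 - 22^2)/1 = 34/1 = 34, a_1 = floor((22 + 22)/34) = 1.
  m_2 = 34*1 - 22 = 12, d_2 = (518 - 12^2)/34 = 374/34 = 11, a_2 = floor((22 + 12)/11) = 3.
  m_3 = 11*3 - 12 = 21, d_3 = (518 - 21^2)/11 = 77/11 = 7, a_3 = floor((22 + 21)/7) = 6.
  m_4 = 7*6 - 21 = 21, d_4 = (518 - 21^2)/7 = 77/7 = 11, a_4 = floor((22 + 21)/11) = 3.
  m_5 = 11*3 - 21 = 12, d_5 = (518 - 12^2)/11 = 374/11 = 34, a_5 = floor((22 + 12)/34) = 1.
  m_6 = 34*1 - 12 = 22, d_6 = (518 - 22^2)/34 = 34/34 = 1, a_6 = floor((22 + 22)/1) = 44.
  m_7 = 1*44 - 22 = 22, d_7 = (518 - 22^2)/1 = 34/1 = 34: (m_7, d_7) = (m_1, d_1) = (22, 34), so from here the quotients repeat a_1, ..., a_6; the period length is 6.
So sqrt(518) = [22; (1, 3, 6, 3, 1, 44)] with period length k = 6.
k is even, so the fundamental solution of x^2 - 518y^2 = 1 is (p_{k-1}, q_{k-1}) = (p_5, q_5); compute convergents through index 5.
Convergents (p_i = a_i*p_{i-1} + p_{i-2}, q_i = a_i*q_{i-1} + q_{i-2} with p_{-2}=0, p_{-1}=1, q_{-2}=1, q_{-1}=0):
  i=0: a_0=22, p_0 = 22*1 + 0 = 22, q_0 = 22*0 + 1 = 1.
  i=1: a_1=1, p_1 = 1*22 + 1 = 23, q_1 = 1*1 + 0 = 1.
  i=2: a_2=3, p_2 = 3*23 + 22 = 91, q_2 = 3*1 + 1 = 4.
  i=3: a_3=6, p_3 = 6*91 + 23 = 569, q_3 = 6*4 + 1 = 25.
  i=4: a_4=3, p_4 = 3*569 + 91 = 1798, q_4 = 3*25 + 4 = 79.
  i=5: a_5=1, p_5 = 1*1798 + 569 = 2367, q_5 = 1*79 + 25 = 104.
Check: 2367^2 - 518*104^2 = 5602689 - 5602688 = 1, so (x, y) = (2367, 104) solves the equation, and by the theorem it is the least positive solution.

(x, y) = (2367, 104)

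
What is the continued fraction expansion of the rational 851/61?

Run the Euclidean algorithm on 851 and 61; the successive quotients are the partial quotients a_0, a_1, ... (each step inverts the fractional part left over by the previous one):
  851 = 13*61 + 58, so a_0 = 13.
  61 = 1*58 + 3, so a_1 = 1.
  58 = 19*3 + 1, so a_2 = 19.
  3 = 3*1 + 0, so a_3 = 3.
The remainder reaches 0 after 4 divisions, so the expansion has 4 partial quotients, read off in order.

[13; 1, 19, 3]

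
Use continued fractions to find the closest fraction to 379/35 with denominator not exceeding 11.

Expand x = 379/35 as a continued fraction with the Euclidean algorithm:
  379 = 10*35 + 29, so a_0 = 10.
  35 = 1*29 + 6, so a_1 = 1.
  29 = 4*6 + 5, so a_2 = 4.
  6 = 1*5 + 1, so a_3 = 1.
  5 = 5*1 + 0, so a_4 = 5.
so x = [10; 1, 4, 1, 5].
Convergents (p_i = a_i*p_{i-1} + p_{i-2}, q_i = a_i*q_{i-1} + q_{i-2} with p_{-2}=0, p_{-1}=1, q_{-2}=1, q_{-1}=0), until the denominator exceeds 11:
  i=0: a_0=10, p_0 = 10*1 + 0 = 10, q_0 = 10*0 + 1 = 1.
  i=1: a_1=1, p_1 = 1*10 + 1 = 11, q_1 = 1*1 + 0 = 1.
  i=2: a_2=4, p_2 = 4*11 + 10 = 54, q_2 = 4*1 + 1 = 5.
  i=3: a_3=1, p_3 = 1*54 + 11 = 65, q_3 = 1*5 + 1 = 6.
  i=4: a_4=5, p_4 = 5*65 + 54 = 379, q_4 = 5*6 + 5 = 35.
q_4 = 35 > 11, so the last convergent with denominator <= 11 is p_3/q_3 = 65/6.
The closest fraction with denominator <= 11 is either p_3/q_3 or the intermediate fraction (k*p_3 + p_2)/(k*q_3 + q_2) with the largest k >= 1 whose denominator stays <= 11; these approach x as k grows, and every other convergent or intermediate fraction in range is farther away.
Largest k: floor((11 - q_2)/q_3) = floor((11 - 5)/6) = 1.
That gives (1*65 + 54)/(1*6 + 5) = 119/11.
Compare the errors: |x - 65/6| = |379*6 - 65*35|/(35*6) = 1/210, and |x - 119/11| = |379*11 - 119*35|/(35*11) = 4/385.
Cross-multiplying, 1*385 = 385 < 840 = 4*210, so 1/210 is smaller: the convergent 65/6 is closer to x than 119/11.

65/6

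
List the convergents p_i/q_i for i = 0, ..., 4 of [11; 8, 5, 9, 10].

11/1, 89/8, 456/41, 4193/377, 42386/3811

Using the convergent recurrence p_i = a_i*p_{i-1} + p_{i-2}, q_i = a_i*q_{i-1} + q_{i-2} with p_{-2}=0, p_{-1}=1, q_{-2}=1, q_{-1}=0:
  i=0: a_0=11, p_0 = 11*1 + 0 = 11, q_0 = 11*0 + 1 = 1.
  i=1: a_1=8, p_1 = 8*11 + 1 = 89, q_1 = 8*1 + 0 = 8.
  i=2: a_2=5, p_2 = 5*89 + 11 = 456, q_2 = 5*8 + 1 = 41.
  i=3: a_3=9, p_3 = 9*456 + 89 = 4193, q_3 = 9*41 + 8 = 377.
  i=4: a_4=10, p_4 = 10*4193 + 456 = 42386, q_4 = 10*377 + 41 = 3811.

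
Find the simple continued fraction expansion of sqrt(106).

Write x_i = (sqrt(106) + m_i)/d_i with (m_0, d_0) = (0, 1). a_0 = floor(sqrt(106)) = 10, since 10^2 = 100 <= 106 < 121 = 11^2.
Iterate m_{i+1} = d_i*a_i - m_i, d_{i+1} = (106 - m_{i+1}^2)/d_i, a_{i+1} = floor((a_0 + m_{i+1})/d_{i+1}):
  m_1 = 1*10 - 0 = 10, d_1 = (106 - 10^2)/1 = 6/1 = 6, a_1 = floor((10 + 10)/6) = 3.
  m_2 = 6*3 - 10 = 8, d_2 = (106 - 8^2)/6 = 42/6 = 7, a_2 = floor((10 + 8)/7) = 2.
  m_3 = 7*2 - 8 = 6, d_3 = (106 - 6^2)/7 = 70/7 = 10, a_3 = floor((10 + 6)/10) = 1.
  m_4 = 10*1 - 6 = 4, d_4 = (106 - 4^2)/10 = 90/10 = 9, a_4 = floor((10 + 4)/9) = 1.
  m_5 = 9*1 - 4 = 5, d_5 = (106 - 5^2)/9 = 81/9 = 9, a_5 = floor((10 + 5)/9) = 1.
  m_6 = 9*1 - 5 = 4, d_6 = (106 - 4^2)/9 = 90/9 = 10, a_6 = floor((10 + 4)/10) = 1.
  m_7 = 10*1 - 4 = 6, d_7 = (106 - 6^2)/10 = 70/10 = 7, a_7 = floor((10 + 6)/7) = 2.
  m_8 = 7*2 - 6 = 8, d_8 = (106 - 8^2)/7 = 42/7 = 6, a_8 = floor((10 + 8)/6) = 3.
  m_9 = 6*3 - 8 = 10, d_9 = (106 - 10^2)/6 = 6/6 = 1, a_9 = floor((10 + 10)/1) = 20.
  m_10 = 1*20 - 10 = 10, d_10 = (106 - 10^2)/1 = 6/1 = 6: (m_10, d_10) = (m_1, d_1) = (10, 6), so from here the quotients repeat a_1, ..., a_9; the period length is 9.
Hence the expansion of sqrt(106) is a_0 = 10 followed by the repeating block 3, 2, 1, 1, 1, 1, 2, 3, 20 (period 9).

[10; (3, 2, 1, 1, 1, 1, 2, 3, 20)]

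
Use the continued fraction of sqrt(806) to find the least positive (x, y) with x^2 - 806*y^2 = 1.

First expand sqrt(806) as a continued fraction. With x_i = (sqrt(806) + m_i)/d_i and (m_0, d_0) = (0, 1): a_0 = floor(sqrt(806)) = 28, since 28^2 = 784 <= 806 < 841 = 29^2.
Iterate m_{i+1} = d_i*a_i - m_i, d_{i+1} = (806 - m_{i+1}^2)/d_i, a_{i+1} = floor((a_0 + m_{i+1})/d_{i+1}):
  m_1 = 1*28 - 0 = 28, d_1 = (806 - 28^2)/1 = 22/1 = 22, a_1 = floor((28 + 28)/22) = 2.
  m_2 = 22*2 - 28 = 16, d_2 = (806 - 16^2)/22 = 550/22 = 25, a_2 = floor((28 + 16)/25) = 1.
  m_3 = 25*1 - 16 = 9, d_3 = (806 - 9^2)/25 = 725/25 = 29, a_3 = floor((28 + 9)/29) = 1.
  m_4 = 29*1 - 9 = 20, d_4 = (806 - 20^2)/29 = 406/29 = 14, a_4 = floor((28 + 20)/14) = 3.
  m_5 = 14*3 - 20 = 22, d_5 = (806 - 22^2)/14 = 322/14 = 23, a_5 = floor((28 + 22)/23) = 2.
  m_6 = 23*2 - 22 = 24, d_6 = (806 - 24^2)/23 = 230/23 = 10, a_6 = floor((28 + 24)/10) = 5.
  m_7 = 10*5 - 24 = 26, d_7 = (806 - 26^2)/10 = 130/10 = 13, a_7 = floor((28 + 26)/13) = 4.
  m_8 = 13*4 - 26 = 26, d_8 = (806 - 26^2)/13 = 130/13 = 10, a_8 = floor((28 + 26)/10) = 5.
  m_9 = 10*5 - 26 = 24, d_9 = (806 - 24^2)/10 = 230/10 = 23, a_9 = floor((28 + 24)/23) = 2.
  m_10 = 23*2 - 24 = 22, d_10 = (806 - 22^2)/23 = 322/23 = 14, a_10 = floor((28 + 22)/14) = 3.
  m_11 = 14*3 - 22 = 20, d_11 = (806 - 20^2)/14 = 406/14 = 29, a_11 = floor((28 + 20)/29) = 1.
  m_12 = 29*1 - 20 = 9, d_12 = (806 - 9^2)/29 = 725/29 = 25, a_12 = floor((28 + 9)/25) = 1.
  m_13 = 25*1 - 9 = 16, d_13 = (806 - 16^2)/25 = 550/25 = 22, a_13 = floor((28 + 16)/22) = 2.
  m_14 = 22*2 - 16 = 28, d_14 = (806 - 28^2)/22 = 22/22 = 1, a_14 = floor((28 + 28)/1) = 56.
  m_15 = 1*56 - 28 = 28, d_15 = (806 - 28^2)/1 = 22/1 = 22: (m_15, d_15) = (m_1, d_1) = (28, 22), so from here the quotients repeat a_1, ..., a_14; the period length is 14.
So sqrt(806) = [28; (2, 1, 1, 3, 2, 5, 4, 5, 2, 3, 1, 1, 2, 56)] with period length k = 14.
k is even, so the fundamental solution of x^2 - 806y^2 = 1 is (p_{k-1}, q_{k-1}) = (p_13, q_13); compute convergents through index 13.
Convergents (p_i = a_i*p_{i-1} + p_{i-2}, q_i = a_i*q_{i-1} + q_{i-2} with p_{-2}=0, p_{-1}=1, q_{-2}=1, q_{-1}=0):
  i=0: a_0=28, p_0 = 28*1 + 0 = 28, q_0 = 28*0 + 1 = 1.
  i=1: a_1=2, p_1 = 2*28 + 1 = 57, q_1 = 2*1 + 0 = 2.
  i=2: a_2=1, p_2 = 1*57 + 28 = 85, q_2 = 1*2 + 1 = 3.
  i=3: a_3=1, p_3 = 1*85 + 57 = 142, q_3 = 1*3 + 2 = 5.
  i=4: a_4=3, p_4 = 3*142 + 85 = 511, q_4 = 3*5 + 3 = 18.
  i=5: a_5=2, p_5 = 2*511 + 142 = 1164, q_5 = 2*18 + 5 = 41.
  i=6: a_6=5, p_6 = 5*1164 + 511 = 6331, q_6 = 5*41 + 18 = 223.
  i=7: a_7=4, p_7 = 4*6331 + 1164 = 26488, q_7 = 4*223 + 41 = 933.
  i=8: a_8=5, p_8 = 5*26488 + 6331 = 138771, q_8 = 5*933 + 223 = 4888.
  i=9: a_9=2, p_9 = 2*138771 + 26488 = 304030, q_9 = 2*4888 + 933 = 10709.
  i=10: a_10=3, p_10 = 3*304030 + 138771 = 1050861, q_10 = 3*10709 + 4888 = 37015.
  i=11: a_11=1, p_11 = 1*1050861 + 304030 = 1354891, q_11 = 1*37015 + 10709 = 47724.
  i=12: a_12=1, p_12 = 1*1354891 + 1050861 = 2405752, q_12 = 1*47724 + 37015 = 84739.
  i=13: a_13=2, p_13 = 2*2405752 + 1354891 = 6166395, q_13 = 2*84739 + 47724 = 217202.
Check: 6166395^2 - 806*217202^2 = 38024427296025 - 38024427296024 = 1, so (x, y) = (6166395, 217202) solves the equation, and by the theorem it is the least positive solution.

(x, y) = (6166395, 217202)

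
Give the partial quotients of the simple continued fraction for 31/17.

[1; 1, 4, 1, 2]

Run the Euclidean algorithm on 31 and 17; the successive quotients are the partial quotients a_0, a_1, ... (each step inverts the fractional part left over by the previous one):
  31 = 1*17 + 14, so a_0 = 1.
  17 = 1*14 + 3, so a_1 = 1.
  14 = 4*3 + 2, so a_2 = 4.
  3 = 1*2 + 1, so a_3 = 1.
  2 = 2*1 + 0, so a_4 = 2.
The remainder reaches 0 after 5 divisions, so the expansion has 5 partial quotients, read off in order.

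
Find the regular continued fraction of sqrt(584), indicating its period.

[24; (6, 48)]

Write x_i = (sqrt(584) + m_i)/d_i with (m_0, d_0) = (0, 1). a_0 = floor(sqrt(584)) = 24, since 24^2 = 576 <= 584 < 625 = 25^2.
Iterate m_{i+1} = d_i*a_i - m_i, d_{i+1} = (584 - m_{i+1}^2)/d_i, a_{i+1} = floor((a_0 + m_{i+1})/d_{i+1}):
  m_1 = 1*24 - 0 = 24, d_1 = (584 - 24^2)/1 = 8/1 = 8, a_1 = floor((24 + 24)/8) = 6.
  m_2 = 8*6 - 24 = 24, d_2 = (584 - 24^2)/8 = 8/8 = 1, a_2 = floor((24 + 24)/1) = 48.
  m_3 = 1*48 - 24 = 24, d_3 = (584 - 24^2)/1 = 8/1 = 8: (m_3, d_3) = (m_1, d_1) = (24, 8), so from here the quotients repeat a_1, a_2; the period length is 2.
Hence the expansion of sqrt(584) is a_0 = 24 followed by the repeating block 6, 48 (period 2).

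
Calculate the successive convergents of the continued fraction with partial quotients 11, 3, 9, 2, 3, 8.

11/1, 34/3, 317/28, 668/59, 2321/205, 19236/1699

Using the convergent recurrence p_i = a_i*p_{i-1} + p_{i-2}, q_i = a_i*q_{i-1} + q_{i-2} with p_{-2}=0, p_{-1}=1, q_{-2}=1, q_{-1}=0:
  i=0: a_0=11, p_0 = 11*1 + 0 = 11, q_0 = 11*0 + 1 = 1.
  i=1: a_1=3, p_1 = 3*11 + 1 = 34, q_1 = 3*1 + 0 = 3.
  i=2: a_2=9, p_2 = 9*34 + 11 = 317, q_2 = 9*3 + 1 = 28.
  i=3: a_3=2, p_3 = 2*317 + 34 = 668, q_3 = 2*28 + 3 = 59.
  i=4: a_4=3, p_4 = 3*668 + 317 = 2321, q_4 = 3*59 + 28 = 205.
  i=5: a_5=8, p_5 = 8*2321 + 668 = 19236, q_5 = 8*205 + 59 = 1699.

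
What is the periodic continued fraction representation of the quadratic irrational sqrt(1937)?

[44; (88)]

Write x_i = (sqrt(1937) + m_i)/d_i with (m_0, d_0) = (0, 1). a_0 = floor(sqrt(1937)) = 44, since 44^2 = 1936 <= 1937 < 2025 = 45^2.
Iterate m_{i+1} = d_i*a_i - m_i, d_{i+1} = (1937 - m_{i+1}^2)/d_i, a_{i+1} = floor((a_0 + m_{i+1})/d_{i+1}):
  m_1 = 1*44 - 0 = 44, d_1 = (1937 - 44^2)/1 = 1/1 = 1, a_1 = floor((44 + 44)/1) = 88.
  m_2 = 1*88 - 44 = 44, d_2 = (1937 - 44^2)/1 = 1/1 = 1: (m_2, d_2) = (m_1, d_1) = (44, 1), so from here the quotient a_1 repeats; the period length is 1.
Hence the expansion of sqrt(1937) is a_0 = 44 followed by the repeating block 88 (period 1).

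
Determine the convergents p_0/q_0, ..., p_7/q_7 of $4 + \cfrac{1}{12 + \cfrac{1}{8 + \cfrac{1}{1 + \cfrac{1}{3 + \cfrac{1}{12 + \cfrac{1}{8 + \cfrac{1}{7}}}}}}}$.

Using the convergent recurrence p_i = a_i*p_{i-1} + p_{i-2}, q_i = a_i*q_{i-1} + q_{i-2} with p_{-2}=0, p_{-1}=1, q_{-2}=1, q_{-1}=0:
  i=0: a_0=4, p_0 = 4*1 + 0 = 4, q_0 = 4*0 + 1 = 1.
  i=1: a_1=12, p_1 = 12*4 + 1 = 49, q_1 = 12*1 + 0 = 12.
  i=2: a_2=8, p_2 = 8*49 + 4 = 396, q_2 = 8*12 + 1 = 97.
  i=3: a_3=1, p_3 = 1*396 + 49 = 445, q_3 = 1*97 + 12 = 109.
  i=4: a_4=3, p_4 = 3*445 + 396 = 1731, q_4 = 3*109 + 97 = 424.
  i=5: a_5=12, p_5 = 12*1731 + 445 = 21217, q_5 = 12*424 + 109 = 5197.
  i=6: a_6=8, p_6 = 8*21217 + 1731 = 171467, q_6 = 8*5197 + 424 = 42000.
  i=7: a_7=7, p_7 = 7*171467 + 21217 = 1221486, q_7 = 7*42000 + 5197 = 299197.

4/1, 49/12, 396/97, 445/109, 1731/424, 21217/5197, 171467/42000, 1221486/299197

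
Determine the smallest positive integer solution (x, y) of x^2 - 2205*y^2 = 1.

First expand sqrt(2205) as a continued fraction. With x_i = (sqrt(2205) + m_i)/d_i and (m_0, d_0) = (0, 1): a_0 = floor(sqrt(2205)) = 46, since 46^2 = 2116 <= 2205 < 2209 = 47^2.
Iterate m_{i+1} = d_i*a_i - m_i, d_{i+1} = (2205 - m_{i+1}^2)/d_i, a_{i+1} = floor((a_0 + m_{i+1})/d_{i+1}):
  m_1 = 1*46 - 0 = 46, d_1 = (2205 - 46^2)/1 = 89/1 = 89, a_1 = floor((46 + 46)/89) = 1.
  m_2 = 89*1 - 46 = 43, d_2 = (2205 - 43^2)/89 = 356/89 = 4, a_2 = floor((46 + 43)/4) = 22.
  m_3 = 4*22 - 43 = 45, d_3 = (2205 - 45^2)/4 = 180/4 = 45, a_3 = floor((46 + 45)/45) = 2.
  m_4 = 45*2 - 45 = 45, d_4 = (2205 - 45^2)/45 = 180/45 = 4, a_4 = floor((46 + 45)/4) = 22.
  m_5 = 4*22 - 45 = 43, d_5 = (2205 - 43^2)/4 = 356/4 = 89, a_5 = floor((46 + 43)/89) = 1.
  m_6 = 89*1 - 43 = 46, d_6 = (2205 - 46^2)/89 = 89/89 = 1, a_6 = floor((46 + 46)/1) = 92.
  m_7 = 1*92 - 46 = 46, d_7 = (2205 - 46^2)/1 = 89/1 = 89: (m_7, d_7) = (m_1, d_1) = (46, 89), so from here the quotients repeat a_1, ..., a_6; the period length is 6.
So sqrt(2205) = [46; (1, 22, 2, 22, 1, 92)] with period length k = 6.
k is even, so the fundamental solution of x^2 - 2205y^2 = 1 is (p_{k-1}, q_{k-1}) = (p_5, q_5); compute convergents through index 5.
Convergents (p_i = a_i*p_{i-1} + p_{i-2}, q_i = a_i*q_{i-1} + q_{i-2} with p_{-2}=0, p_{-1}=1, q_{-2}=1, q_{-1}=0):
  i=0: a_0=46, p_0 = 46*1 + 0 = 46, q_0 = 46*0 + 1 = 1.
  i=1: a_1=1, p_1 = 1*46 + 1 = 47, q_1 = 1*1 + 0 = 1.
  i=2: a_2=22, p_2 = 22*47 + 46 = 1080, q_2 = 22*1 + 1 = 23.
  i=3: a_3=2, p_3 = 2*1080 + 47 = 2207, q_3 = 2*23 + 1 = 47.
  i=4: a_4=22, p_4 = 22*2207 + 1080 = 49634, q_4 = 22*47 + 23 = 1057.
  i=5: a_5=1, p_5 = 1*49634 + 2207 = 51841, q_5 = 1*1057 + 47 = 1104.
Check: 51841^2 - 2205*1104^2 = 2687489281 - 2687489280 = 1, so (x, y) = (51841, 1104) solves the equation, and by the theorem it is the least positive solution.

(x, y) = (51841, 1104)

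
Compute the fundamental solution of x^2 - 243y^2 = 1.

(x, y) = (70226, 4505)

First expand sqrt(243) as a continued fraction. With x_i = (sqrt(243) + m_i)/d_i and (m_0, d_0) = (0, 1): a_0 = floor(sqrt(243)) = 15, since 15^2 = 225 <= 243 < 256 = 16^2.
Iterate m_{i+1} = d_i*a_i - m_i, d_{i+1} = (243 - m_{i+1}^2)/d_i, a_{i+1} = floor((a_0 + m_{i+1})/d_{i+1}):
  m_1 = 1*15 - 0 = 15, d_1 = (243 - 15^2)/1 = 18/1 = 18, a_1 = floor((15 + 15)/18) = 1.
  m_2 = 18*1 - 15 = 3, d_2 = (243 - 3^2)/18 = 234/18 = 13, a_2 = floor((15 + 3)/13) = 1.
  m_3 = 13*1 - 3 = 10, d_3 = (243 - 10^2)/13 = 143/13 = 11, a_3 = floor((15 + 10)/11) = 2.
  m_4 = 11*2 - 10 = 12, d_4 = (243 - 12^2)/11 = 99/11 = 9, a_4 = floor((15 + 12)/9) = 3.
  m_5 = 9*3 - 12 = 15, d_5 = (243 - 15^2)/9 = 18/9 = 2, a_5 = floor((15 + 15)/2) = 15.
  m_6 = 2*15 - 15 = 15, d_6 = (243 - 15^2)/2 = 18/2 = 9, a_6 = floor((15 + 15)/9) = 3.
  m_7 = 9*3 - 15 = 12, d_7 = (243 - 12^2)/9 = 99/9 = 11, a_7 = floor((15 + 12)/11) = 2.
  m_8 = 11*2 - 12 = 10, d_8 = (243 - 10^2)/11 = 143/11 = 13, a_8 = floor((15 + 10)/13) = 1.
  m_9 = 13*1 - 10 = 3, d_9 = (243 - 3^2)/13 = 234/13 = 18, a_9 = floor((15 + 3)/18) = 1.
  m_10 = 18*1 - 3 = 15, d_10 = (243 - 15^2)/18 = 18/18 = 1, a_10 = floor((15 + 15)/1) = 30.
  m_11 = 1*30 - 15 = 15, d_11 = (243 - 15^2)/1 = 18/1 = 18: (m_11, d_11) = (m_1, d_1) = (15, 18), so from here the quotients repeat a_1, ..., a_10; the period length is 10.
So sqrt(243) = [15; (1, 1, 2, 3, 15, 3, 2, 1, 1, 30)] with period length k = 10.
k is even, so the fundamental solution of x^2 - 243y^2 = 1 is (p_{k-1}, q_{k-1}) = (p_9, q_9); compute convergents through index 9.
Convergents (p_i = a_i*p_{i-1} + p_{i-2}, q_i = a_i*q_{i-1} + q_{i-2} with p_{-2}=0, p_{-1}=1, q_{-2}=1, q_{-1}=0):
  i=0: a_0=15, p_0 = 15*1 + 0 = 15, q_0 = 15*0 + 1 = 1.
  i=1: a_1=1, p_1 = 1*15 + 1 = 16, q_1 = 1*1 + 0 = 1.
  i=2: a_2=1, p_2 = 1*16 + 15 = 31, q_2 = 1*1 + 1 = 2.
  i=3: a_3=2, p_3 = 2*31 + 16 = 78, q_3 = 2*2 + 1 = 5.
  i=4: a_4=3, p_4 = 3*78 + 31 = 265, q_4 = 3*5 + 2 = 17.
  i=5: a_5=15, p_5 = 15*265 + 78 = 4053, q_5 = 15*17 + 5 = 260.
  i=6: a_6=3, p_6 = 3*4053 + 265 = 12424, q_6 = 3*260 + 17 = 797.
  i=7: a_7=2, p_7 = 2*12424 + 4053 = 28901, q_7 = 2*797 + 260 = 1854.
  i=8: a_8=1, p_8 = 1*28901 + 12424 = 41325, q_8 = 1*1854 + 797 = 2651.
  i=9: a_9=1, p_9 = 1*41325 + 28901 = 70226, q_9 = 1*2651 + 1854 = 4505.
Check: 70226^2 - 243*4505^2 = 4931691076 - 4931691075 = 1, so (x, y) = (70226, 4505) solves the equation, and by the theorem it is the least positive solution.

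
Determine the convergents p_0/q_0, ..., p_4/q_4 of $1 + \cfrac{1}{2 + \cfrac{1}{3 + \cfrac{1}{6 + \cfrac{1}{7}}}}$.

1/1, 3/2, 10/7, 63/44, 451/315

Using the convergent recurrence p_i = a_i*p_{i-1} + p_{i-2}, q_i = a_i*q_{i-1} + q_{i-2} with p_{-2}=0, p_{-1}=1, q_{-2}=1, q_{-1}=0:
  i=0: a_0=1, p_0 = 1*1 + 0 = 1, q_0 = 1*0 + 1 = 1.
  i=1: a_1=2, p_1 = 2*1 + 1 = 3, q_1 = 2*1 + 0 = 2.
  i=2: a_2=3, p_2 = 3*3 + 1 = 10, q_2 = 3*2 + 1 = 7.
  i=3: a_3=6, p_3 = 6*10 + 3 = 63, q_3 = 6*7 + 2 = 44.
  i=4: a_4=7, p_4 = 7*63 + 10 = 451, q_4 = 7*44 + 7 = 315.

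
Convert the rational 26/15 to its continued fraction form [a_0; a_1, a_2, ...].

Run the Euclidean algorithm on 26 and 15; the successive quotients are the partial quotients a_0, a_1, ... (each step inverts the fractional part left over by the previous one):
  26 = 1*15 + 11, so a_0 = 1.
  15 = 1*11 + 4, so a_1 = 1.
  11 = 2*4 + 3, so a_2 = 2.
  4 = 1*3 + 1, so a_3 = 1.
  3 = 3*1 + 0, so a_4 = 3.
The remainder reaches 0 after 5 divisions, so the expansion has 5 partial quotients, read off in order.

[1; 1, 2, 1, 3]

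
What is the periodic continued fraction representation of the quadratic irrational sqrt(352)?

Write x_i = (sqrt(352) + m_i)/d_i with (m_0, d_0) = (0, 1). a_0 = floor(sqrt(352)) = 18, since 18^2 = 324 <= 352 < 361 = 19^2.
Iterate m_{i+1} = d_i*a_i - m_i, d_{i+1} = (352 - m_{i+1}^2)/d_i, a_{i+1} = floor((a_0 + m_{i+1})/d_{i+1}):
  m_1 = 1*18 - 0 = 18, d_1 = (352 - 18^2)/1 = 28/1 = 28, a_1 = floor((18 + 18)/28) = 1.
  m_2 = 28*1 - 18 = 10, d_2 = (352 - 10^2)/28 = 252/28 = 9, a_2 = floor((18 + 10)/9) = 3.
  m_3 = 9*3 - 10 = 17, d_3 = (352 - 17^2)/9 = 63/9 = 7, a_3 = floor((18 + 17)/7) = 5.
  m_4 = 7*5 - 17 = 18, d_4 = (352 - 18^2)/7 = 28/7 = 4, a_4 = floor((18 + 18)/4) = 9.
  m_5 = 4*9 - 18 = 18, d_5 = (352 - 18^2)/4 = 28/4 = 7, a_5 = floor((18 + 18)/7) = 5.
  m_6 = 7*5 - 18 = 17, d_6 = (352 - 17^2)/7 = 63/7 = 9, a_6 = floor((18 + 17)/9) = 3.
  m_7 = 9*3 - 17 = 10, d_7 = (352 - 10^2)/9 = 252/9 = 28, a_7 = floor((18 + 10)/28) = 1.
  m_8 = 28*1 - 10 = 18, d_8 = (352 - 18^2)/28 = 28/28 = 1, a_8 = floor((18 + 18)/1) = 36.
  m_9 = 1*36 - 18 = 18, d_9 = (352 - 18^2)/1 = 28/1 = 28: (m_9, d_9) = (m_1, d_1) = (18, 28), so from here the quotients repeat a_1, ..., a_8; the period length is 8.
Hence the expansion of sqrt(352) is a_0 = 18 followed by the repeating block 1, 3, 5, 9, 5, 3, 1, 36 (period 8).

[18; (1, 3, 5, 9, 5, 3, 1, 36)]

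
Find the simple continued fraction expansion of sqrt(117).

Write x_i = (sqrt(117) + m_i)/d_i with (m_0, d_0) = (0, 1). a_0 = floor(sqrt(117)) = 10, since 10^2 = 100 <= 117 < 121 = 11^2.
Iterate m_{i+1} = d_i*a_i - m_i, d_{i+1} = (117 - m_{i+1}^2)/d_i, a_{i+1} = floor((a_0 + m_{i+1})/d_{i+1}):
  m_1 = 1*10 - 0 = 10, d_1 = (117 - 10^2)/1 = 17/1 = 17, a_1 = floor((10 + 10)/17) = 1.
  m_2 = 17*1 - 10 = 7, d_2 = (117 - 7^2)/17 = 68/17 = 4, a_2 = floor((10 + 7)/4) = 4.
  m_3 = 4*4 - 7 = 9, d_3 = (117 - 9^2)/4 = 36/4 = 9, a_3 = floor((10 + 9)/9) = 2.
  m_4 = 9*2 - 9 = 9, d_4 = (117 - 9^2)/9 = 36/9 = 4, a_4 = floor((10 + 9)/4) = 4.
  m_5 = 4*4 - 9 = 7, d_5 = (117 - 7^2)/4 = 68/4 = 17, a_5 = floor((10 + 7)/17) = 1.
  m_6 = 17*1 - 7 = 10, d_6 = (117 - 10^2)/17 = 17/17 = 1, a_6 = floor((10 + 10)/1) = 20.
  m_7 = 1*20 - 10 = 10, d_7 = (117 - 10^2)/1 = 17/1 = 17: (m_7, d_7) = (m_1, d_1) = (10, 17), so from here the quotients repeat a_1, ..., a_6; the period length is 6.
Hence the expansion of sqrt(117) is a_0 = 10 followed by the repeating block 1, 4, 2, 4, 1, 20 (period 6).

[10; (1, 4, 2, 4, 1, 20)]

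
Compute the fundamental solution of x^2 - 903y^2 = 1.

First expand sqrt(903) as a continued fraction. With x_i = (sqrt(903) + m_i)/d_i and (m_0, d_0) = (0, 1): a_0 = floor(sqrt(903)) = 30, since 30^2 = 900 <= 903 < 961 = 31^2.
Iterate m_{i+1} = d_i*a_i - m_i, d_{i+1} = (903 - m_{i+1}^2)/d_i, a_{i+1} = floor((a_0 + m_{i+1})/d_{i+1}):
  m_1 = 1*30 - 0 = 30, d_1 = (903 - 30^2)/1 = 3/1 = 3, a_1 = floor((30 + 30)/3) = 20.
  m_2 = 3*20 - 30 = 30, d_2 = (903 - 30^2)/3 = 3/3 = 1, a_2 = floor((30 + 30)/1) = 60.
  m_3 = 1*60 - 30 = 30, d_3 = (903 - 30^2)/1 = 3/1 = 3: (m_3, d_3) = (m_1, d_1) = (30, 3), so from here the quotients repeat a_1, a_2; the period length is 2.
So sqrt(903) = [30; (20, 60)] with period length k = 2.
k is even, so the fundamental solution of x^2 - 903y^2 = 1 is (p_{k-1}, q_{k-1}) = (p_1, q_1); compute convergents through index 1.
Convergents (p_i = a_i*p_{i-1} + p_{i-2}, q_i = a_i*q_{i-1} + q_{i-2} with p_{-2}=0, p_{-1}=1, q_{-2}=1, q_{-1}=0):
  i=0: a_0=30, p_0 = 30*1 + 0 = 30, q_0 = 30*0 + 1 = 1.
  i=1: a_1=20, p_1 = 20*30 + 1 = 601, q_1 = 20*1 + 0 = 20.
Check: 601^2 - 903*20^2 = 361201 - 361200 = 1, so (x, y) = (601, 20) solves the equation, and by the theorem it is the least positive solution.

(x, y) = (601, 20)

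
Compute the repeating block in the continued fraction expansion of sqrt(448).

[21; (6, 42)]

Write x_i = (sqrt(448) + m_i)/d_i with (m_0, d_0) = (0, 1). a_0 = floor(sqrt(448)) = 21, since 21^2 = 441 <= 448 < 484 = 22^2.
Iterate m_{i+1} = d_i*a_i - m_i, d_{i+1} = (448 - m_{i+1}^2)/d_i, a_{i+1} = floor((a_0 + m_{i+1})/d_{i+1}):
  m_1 = 1*21 - 0 = 21, d_1 = (448 - 21^2)/1 = 7/1 = 7, a_1 = floor((21 + 21)/7) = 6.
  m_2 = 7*6 - 21 = 21, d_2 = (448 - 21^2)/7 = 7/7 = 1, a_2 = floor((21 + 21)/1) = 42.
  m_3 = 1*42 - 21 = 21, d_3 = (448 - 21^2)/1 = 7/1 = 7: (m_3, d_3) = (m_1, d_1) = (21, 7), so from here the quotients repeat a_1, a_2; the period length is 2.
Hence the expansion of sqrt(448) is a_0 = 21 followed by the repeating block 6, 42 (period 2).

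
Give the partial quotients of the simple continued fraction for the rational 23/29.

[0; 1, 3, 1, 5]

Run the Euclidean algorithm on 23 and 29; the successive quotients are the partial quotients a_0, a_1, ... (each step inverts the fractional part left over by the previous one):
  23 = 0*29 + 23, so a_0 = 0.
  29 = 1*23 + 6, so a_1 = 1.
  23 = 3*6 + 5, so a_2 = 3.
  6 = 1*5 + 1, so a_3 = 1.
  5 = 5*1 + 0, so a_4 = 5.
The remainder reaches 0 after 5 divisions, so the expansion has 5 partial quotients, read off in order.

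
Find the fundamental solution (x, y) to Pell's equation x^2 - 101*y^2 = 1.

(x, y) = (201, 20)

First expand sqrt(101) as a continued fraction. With x_i = (sqrt(101) + m_i)/d_i and (m_0, d_0) = (0, 1): a_0 = floor(sqrt(101)) = 10, since 10^2 = 100 <= 101 < 121 = 11^2.
Iterate m_{i+1} = d_i*a_i - m_i, d_{i+1} = (101 - m_{i+1}^2)/d_i, a_{i+1} = floor((a_0 + m_{i+1})/d_{i+1}):
  m_1 = 1*10 - 0 = 10, d_1 = (101 - 10^2)/1 = 1/1 = 1, a_1 = floor((10 + 10)/1) = 20.
  m_2 = 1*20 - 10 = 10, d_2 = (101 - 10^2)/1 = 1/1 = 1: (m_2, d_2) = (m_1, d_1) = (10, 1), so from here the quotient a_1 repeats; the period length is 1.
So sqrt(101) = [10; (20)] with period length k = 1.
k is odd, so (p_{k-1}, q_{k-1}) only solves x^2 - 101y^2 = -1 and the fundamental solution of x^2 - 101y^2 = 1 is (p_{2k-1}, q_{2k-1}) = (p_1, q_1); compute convergents through index 1, running through the period twice.
Convergents (p_i = a_i*p_{i-1} + p_{i-2}, q_i = a_i*q_{i-1} + q_{i-2} with p_{-2}=0, p_{-1}=1, q_{-2}=1, q_{-1}=0):
  i=0: a_0=10, p_0 = 10*1 + 0 = 10, q_0 = 10*0 + 1 = 1.
  i=1: a_1=20, p_1 = 20*10 + 1 = 201, q_1 = 20*1 + 0 = 20.
Indeed p_0^2 - 101*q_0^2 = 100 - 101 = -1, not +1.
Check: 201^2 - 101*20^2 = 40401 - 40400 = 1, so (x, y) = (201, 20) solves the equation, and by the theorem it is the least positive solution.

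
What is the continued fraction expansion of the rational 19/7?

[2; 1, 2, 2]

Run the Euclidean algorithm on 19 and 7; the successive quotients are the partial quotients a_0, a_1, ... (each step inverts the fractional part left over by the previous one):
  19 = 2*7 + 5, so a_0 = 2.
  7 = 1*5 + 2, so a_1 = 1.
  5 = 2*2 + 1, so a_2 = 2.
  2 = 2*1 + 0, so a_3 = 2.
The remainder reaches 0 after 4 divisions, so the expansion has 4 partial quotients, read off in order.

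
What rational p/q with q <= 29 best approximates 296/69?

103/24

Expand x = 296/69 as a continued fraction with the Euclidean algorithm:
  296 = 4*69 + 20, so a_0 = 4.
  69 = 3*20 + 9, so a_1 = 3.
  20 = 2*9 + 2, so a_2 = 2.
  9 = 4*2 + 1, so a_3 = 4.
  2 = 2*1 + 0, so a_4 = 2.
so x = [4; 3, 2, 4, 2].
Convergents (p_i = a_i*p_{i-1} + p_{i-2}, q_i = a_i*q_{i-1} + q_{i-2} with p_{-2}=0, p_{-1}=1, q_{-2}=1, q_{-1}=0), until the denominator exceeds 29:
  i=0: a_0=4, p_0 = 4*1 + 0 = 4, q_0 = 4*0 + 1 = 1.
  i=1: a_1=3, p_1 = 3*4 + 1 = 13, q_1 = 3*1 + 0 = 3.
  i=2: a_2=2, p_2 = 2*13 + 4 = 30, q_2 = 2*3 + 1 = 7.
  i=3: a_3=4, p_3 = 4*30 + 13 = 133, q_3 = 4*7 + 3 = 31.
q_3 = 31 > 29, so the last convergent with denominator <= 29 is p_2/q_2 = 30/7.
The closest fraction with denominator <= 29 is either p_2/q_2 or the intermediate fraction (k*p_2 + p_1)/(k*q_2 + q_1) with the largest k >= 1 whose denominator stays <= 29; these approach x as k grows, and every other convergent or intermediate fraction in range is farther away.
Largest k: floor((29 - q_1)/q_2) = floor((29 - 3)/7) = 3.
That gives (3*30 + 13)/(3*7 + 3) = 103/24.
Compare the errors: |x - 30/7| = |296*7 - 30*69|/(69*7) = 2/483, and |x - 103/24| = |296*24 - 103*69|/(69*24) = 3/1656.
Cross-multiplying, 3*483 = 1449 < 3312 = 2*1656, so 3/1656 is smaller: the intermediate fraction 103/24 is closer to x than 30/7.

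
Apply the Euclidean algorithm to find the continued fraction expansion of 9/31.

[0; 3, 2, 4]

Run the Euclidean algorithm on 9 and 31; the successive quotients are the partial quotients a_0, a_1, ... (each step inverts the fractional part left over by the previous one):
  9 = 0*31 + 9, so a_0 = 0.
  31 = 3*9 + 4, so a_1 = 3.
  9 = 2*4 + 1, so a_2 = 2.
  4 = 4*1 + 0, so a_3 = 4.
The remainder reaches 0 after 4 divisions, so the expansion has 4 partial quotients, read off in order.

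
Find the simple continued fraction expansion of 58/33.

Run the Euclidean algorithm on 58 and 33; the successive quotients are the partial quotients a_0, a_1, ... (each step inverts the fractional part left over by the previous one):
  58 = 1*33 + 25, so a_0 = 1.
  33 = 1*25 + 8, so a_1 = 1.
  25 = 3*8 + 1, so a_2 = 3.
  8 = 8*1 + 0, so a_3 = 8.
The remainder reaches 0 after 4 divisions, so the expansion has 4 partial quotients, read off in order.

[1; 1, 3, 8]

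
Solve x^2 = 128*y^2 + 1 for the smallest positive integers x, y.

First expand sqrt(128) as a continued fraction. With x_i = (sqrt(128) + m_i)/d_i and (m_0, d_0) = (0, 1): a_0 = floor(sqrt(128)) = 11, since 11^2 = 121 <= 128 < 144 = 12^2.
Iterate m_{i+1} = d_i*a_i - m_i, d_{i+1} = (128 - m_{i+1}^2)/d_i, a_{i+1} = floor((a_0 + m_{i+1})/d_{i+1}):
  m_1 = 1*11 - 0 = 11, d_1 = (128 - 11^2)/1 = 7/1 = 7, a_1 = floor((11 + 11)/7) = 3.
  m_2 = 7*3 - 11 = 10, d_2 = (128 - 10^2)/7 = 28/7 = 4, a_2 = floor((11 + 10)/4) = 5.
  m_3 = 4*5 - 10 = 10, d_3 = (128 - 10^2)/4 = 28/4 = 7, a_3 = floor((11 + 10)/7) = 3.
  m_4 = 7*3 - 10 = 11, d_4 = (128 - 11^2)/7 = 7/7 = 1, a_4 = floor((11 + 11)/1) = 22.
  m_5 = 1*22 - 11 = 11, d_5 = (128 - 11^2)/1 = 7/1 = 7: (m_5, d_5) = (m_1, d_1) = (11, 7), so from here the quotients repeat a_1, ..., a_4; the period length is 4.
So sqrt(128) = [11; (3, 5, 3, 22)] with period length k = 4.
k is even, so the fundamental solution of x^2 - 128y^2 = 1 is (p_{k-1}, q_{k-1}) = (p_3, q_3); compute convergents through index 3.
Convergents (p_i = a_i*p_{i-1} + p_{i-2}, q_i = a_i*q_{i-1} + q_{i-2} with p_{-2}=0, p_{-1}=1, q_{-2}=1, q_{-1}=0):
  i=0: a_0=11, p_0 = 11*1 + 0 = 11, q_0 = 11*0 + 1 = 1.
  i=1: a_1=3, p_1 = 3*11 + 1 = 34, q_1 = 3*1 + 0 = 3.
  i=2: a_2=5, p_2 = 5*34 + 11 = 181, q_2 = 5*3 + 1 = 16.
  i=3: a_3=3, p_3 = 3*181 + 34 = 577, q_3 = 3*16 + 3 = 51.
Check: 577^2 - 128*51^2 = 332929 - 332928 = 1, so (x, y) = (577, 51) solves the equation, and by the theorem it is the least positive solution.

(x, y) = (577, 51)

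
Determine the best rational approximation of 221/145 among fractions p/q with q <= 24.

Expand x = 221/145 as a continued fraction with the Euclidean algorithm:
  221 = 1*145 + 76, so a_0 = 1.
  145 = 1*76 + 69, so a_1 = 1.
  76 = 1*69 + 7, so a_2 = 1.
  69 = 9*7 + 6, so a_3 = 9.
  7 = 1*6 + 1, so a_4 = 1.
  6 = 6*1 + 0, so a_5 = 6.
so x = [1; 1, 1, 9, 1, 6].
Convergents (p_i = a_i*p_{i-1} + p_{i-2}, q_i = a_i*q_{i-1} + q_{i-2} with p_{-2}=0, p_{-1}=1, q_{-2}=1, q_{-1}=0), until the denominator exceeds 24:
  i=0: a_0=1, p_0 = 1*1 + 0 = 1, q_0 = 1*0 + 1 = 1.
  i=1: a_1=1, p_1 = 1*1 + 1 = 2, q_1 = 1*1 + 0 = 1.
  i=2: a_2=1, p_2 = 1*2 + 1 = 3, q_2 = 1*1 + 1 = 2.
  i=3: a_3=9, p_3 = 9*3 + 2 = 29, q_3 = 9*2 + 1 = 19.
  i=4: a_4=1, p_4 = 1*29 + 3 = 32, q_4 = 1*19 + 2 = 21.
  i=5: a_5=6, p_5 = 6*32 + 29 = 221, q_5 = 6*21 + 19 = 145.
q_5 = 145 > 24, so the last convergent with denominator <= 24 is p_4/q_4 = 32/21.
The closest fraction with denominator <= 24 is either p_4/q_4 or the intermediate fraction (k*p_4 + p_3)/(k*q_4 + q_3) with the largest k >= 1 whose denominator stays <= 24; these approach x as k grows, and every other convergent or intermediate fraction in range is farther away.
Largest k: floor((24 - q_3)/q_4) = floor((24 - 19)/21) = 0.
Since k = 0, no intermediate fraction beyond p_4/q_4 has denominator <= 24, so the convergent 32/21 is the closest (its error is |221*21 - 32*145|/(145*21) = 1/3045).

32/21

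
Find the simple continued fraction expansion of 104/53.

[1; 1, 25, 2]

Run the Euclidean algorithm on 104 and 53; the successive quotients are the partial quotients a_0, a_1, ... (each step inverts the fractional part left over by the previous one):
  104 = 1*53 + 51, so a_0 = 1.
  53 = 1*51 + 2, so a_1 = 1.
  51 = 25*2 + 1, so a_2 = 25.
  2 = 2*1 + 0, so a_3 = 2.
The remainder reaches 0 after 4 divisions, so the expansion has 4 partial quotients, read off in order.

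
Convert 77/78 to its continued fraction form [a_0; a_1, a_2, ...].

[0; 1, 77]

Run the Euclidean algorithm on 77 and 78; the successive quotients are the partial quotients a_0, a_1, ... (each step inverts the fractional part left over by the previous one):
  77 = 0*78 + 77, so a_0 = 0.
  78 = 1*77 + 1, so a_1 = 1.
  77 = 77*1 + 0, so a_2 = 77.
The remainder reaches 0 after 3 divisions, so the expansion has 3 partial quotients, read off in order.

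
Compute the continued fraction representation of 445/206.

[2; 6, 4, 8]

Run the Euclidean algorithm on 445 and 206; the successive quotients are the partial quotients a_0, a_1, ... (each step inverts the fractional part left over by the previous one):
  445 = 2*206 + 33, so a_0 = 2.
  206 = 6*33 + 8, so a_1 = 6.
  33 = 4*8 + 1, so a_2 = 4.
  8 = 8*1 + 0, so a_3 = 8.
The remainder reaches 0 after 4 divisions, so the expansion has 4 partial quotients, read off in order.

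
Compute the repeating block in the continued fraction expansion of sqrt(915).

Write x_i = (sqrt(915) + m_i)/d_i with (m_0, d_0) = (0, 1). a_0 = floor(sqrt(915)) = 30, since 30^2 = 900 <= 915 < 961 = 31^2.
Iterate m_{i+1} = d_i*a_i - m_i, d_{i+1} = (915 - m_{i+1}^2)/d_i, a_{i+1} = floor((a_0 + m_{i+1})/d_{i+1}):
  m_1 = 1*30 - 0 = 30, d_1 = (915 - 30^2)/1 = 15/1 = 15, a_1 = floor((30 + 30)/15) = 4.
  m_2 = 15*4 - 30 = 30, d_2 = (915 - 30^2)/15 = 15/15 = 1, a_2 = floor((30 + 30)/1) = 60.
  m_3 = 1*60 - 30 = 30, d_3 = (915 - 30^2)/1 = 15/1 = 15: (m_3, d_3) = (m_1, d_1) = (30, 15), so from here the quotients repeat a_1, a_2; the period length is 2.
Hence the expansion of sqrt(915) is a_0 = 30 followed by the repeating block 4, 60 (period 2).

[30; (4, 60)]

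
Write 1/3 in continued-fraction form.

[0; 3]

Run the Euclidean algorithm on 1 and 3; the successive quotients are the partial quotients a_0, a_1, ... (each step inverts the fractional part left over by the previous one):
  1 = 0*3 + 1, so a_0 = 0.
  3 = 3*1 + 0, so a_1 = 3.
The remainder reaches 0 after 2 divisions, so the expansion has 2 partial quotients, read off in order.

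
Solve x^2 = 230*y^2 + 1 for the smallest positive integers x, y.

First expand sqrt(230) as a continued fraction. With x_i = (sqrt(230) + m_i)/d_i and (m_0, d_0) = (0, 1): a_0 = floor(sqrt(230)) = 15, since 15^2 = 225 <= 230 < 256 = 16^2.
Iterate m_{i+1} = d_i*a_i - m_i, d_{i+1} = (230 - m_{i+1}^2)/d_i, a_{i+1} = floor((a_0 + m_{i+1})/d_{i+1}):
  m_1 = 1*15 - 0 = 15, d_1 = (230 - 15^2)/1 = 5/1 = 5, a_1 = floor((15 + 15)/5) = 6.
  m_2 = 5*6 - 15 = 15, d_2 = (230 - 15^2)/5 = 5/5 = 1, a_2 = floor((15 + 15)/1) = 30.
  m_3 = 1*30 - 15 = 15, d_3 = (230 - 15^2)/1 = 5/1 = 5: (m_3, d_3) = (m_1, d_1) = (15, 5), so from here the quotients repeat a_1, a_2; the period length is 2.
So sqrt(230) = [15; (6, 30)] with period length k = 2.
k is even, so the fundamental solution of x^2 - 230y^2 = 1 is (p_{k-1}, q_{k-1}) = (p_1, q_1); compute convergents through index 1.
Convergents (p_i = a_i*p_{i-1} + p_{i-2}, q_i = a_i*q_{i-1} + q_{i-2} with p_{-2}=0, p_{-1}=1, q_{-2}=1, q_{-1}=0):
  i=0: a_0=15, p_0 = 15*1 + 0 = 15, q_0 = 15*0 + 1 = 1.
  i=1: a_1=6, p_1 = 6*15 + 1 = 91, q_1 = 6*1 + 0 = 6.
Check: 91^2 - 230*6^2 = 8281 - 8280 = 1, so (x, y) = (91, 6) solves the equation, and by the theorem it is the least positive solution.

(x, y) = (91, 6)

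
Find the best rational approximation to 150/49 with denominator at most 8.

3/1

Expand x = 150/49 as a continued fraction with the Euclidean algorithm:
  150 = 3*49 + 3, so a_0 = 3.
  49 = 16*3 + 1, so a_1 = 16.
  3 = 3*1 + 0, so a_2 = 3.
so x = [3; 16, 3].
Convergents (p_i = a_i*p_{i-1} + p_{i-2}, q_i = a_i*q_{i-1} + q_{i-2} with p_{-2}=0, p_{-1}=1, q_{-2}=1, q_{-1}=0), until the denominator exceeds 8:
  i=0: a_0=3, p_0 = 3*1 + 0 = 3, q_0 = 3*0 + 1 = 1.
  i=1: a_1=16, p_1 = 16*3 + 1 = 49, q_1 = 16*1 + 0 = 16.
q_1 = 16 > 8, so the last convergent with denominator <= 8 is p_0/q_0 = 3/1.
The closest fraction with denominator <= 8 is either p_0/q_0 or the intermediate fraction (k*p_0 + p_{-1})/(k*q_0 + q_{-1}) with the largest k >= 1 whose denominator stays <= 8; these approach x as k grows, and every other convergent or intermediate fraction in range is farther away.
Largest k: floor((8 - q_{-1})/q_0) = floor((8 - 0)/1) = 8 (using the seeds p_{-1} = 1, q_{-1} = 0).
That gives (8*3 + 1)/(8*1 + 0) = 25/8.
Compare the errors: |x - 3/1| = |150*1 - 3*49|/(49*1) = 3/49, and |x - 25/8| = |150*8 - 25*49|/(49*8) = 25/392.
Cross-multiplying, 3*392 = 1176 < 1225 = 25*49, so 3/49 is smaller: the convergent 3/1 is closer to x than 25/8.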